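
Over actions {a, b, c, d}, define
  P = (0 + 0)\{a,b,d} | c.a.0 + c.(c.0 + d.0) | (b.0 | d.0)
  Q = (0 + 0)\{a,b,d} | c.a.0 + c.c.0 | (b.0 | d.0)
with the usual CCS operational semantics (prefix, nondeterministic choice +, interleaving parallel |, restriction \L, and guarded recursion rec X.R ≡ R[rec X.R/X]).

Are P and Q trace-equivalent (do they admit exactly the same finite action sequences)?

Reachable graph of P (14 states):
  s0 = (0 + 0)\{a,b,d} | c.a.0 + c.(c.0 + d.0) | (b.0 | d.0) :: -b-> s1, -c-> s2, -c-> s3, -d-> s4
  s1 = c.(c.0 + d.0) | (0 | d.0) :: -c-> s5, -d-> s6
  s2 = (0 + 0)\{a,b,d} | a.0 :: -a-> s7
  s3 = (c.0 + d.0) | (b.0 | d.0) :: -b-> s5, -c-> s8, -d-> s8, -d-> s9
  s4 = c.(c.0 + d.0) | (b.0 | 0) :: -b-> s6, -c-> s9
  s5 = (c.0 + d.0) | (0 | d.0) :: -c-> s10, -d-> s10, -d-> s11
  s6 = c.(c.0 + d.0) | (0 | 0) :: -c-> s11
  s7 = (0 + 0)\{a,b,d} | 0 :: stopped
  s8 = 0 | (b.0 | d.0) :: -b-> s10, -d-> s12
  s9 = (c.0 + d.0) | (b.0 | 0) :: -b-> s11, -c-> s12, -d-> s12
  s10 = 0 | (0 | d.0) :: -d-> s13
  s11 = (c.0 + d.0) | (0 | 0) :: -c-> s13, -d-> s13
  s12 = 0 | (b.0 | 0) :: -b-> s13
  s13 = 0 | (0 | 0) :: stopped
Reachable graph of Q (14 states):
  t0 = (0 + 0)\{a,b,d} | c.a.0 + c.c.0 | (b.0 | d.0) :: -b-> t1, -c-> t2, -c-> t3, -d-> t4
  t1 = c.c.0 | (0 | d.0) :: -c-> t5, -d-> t6
  t2 = (0 + 0)\{a,b,d} | a.0 :: -a-> t7
  t3 = c.0 | (b.0 | d.0) :: -b-> t5, -c-> t8, -d-> t9
  t4 = c.c.0 | (b.0 | 0) :: -b-> t6, -c-> t9
  t5 = c.0 | (0 | d.0) :: -c-> t10, -d-> t11
  t6 = c.c.0 | (0 | 0) :: -c-> t11
  t7 = (0 + 0)\{a,b,d} | 0 :: stopped
  t8 = 0 | (b.0 | d.0) :: -b-> t10, -d-> t12
  t9 = c.0 | (b.0 | 0) :: -b-> t11, -c-> t12
  t10 = 0 | (0 | d.0) :: -d-> t13
  t11 = c.0 | (0 | 0) :: -c-> t13
  t12 = 0 | (b.0 | 0) :: -b-> t13
  t13 = 0 | (0 | 0) :: stopped
Executing cdd from P (initial set {s0}):
  after c @ step 1: {s2, s3}
  after d @ step 2: {s8, s9}
  after d @ step 3: {s12}
  P completes σ.
Executing cdd from Q (initial set {t0}):
  after c @ step 1: {t2, t3}
  after d @ step 2: {t9}
  after d @ step 3: no successor for Q

trace-distinct — witness ⟨cdd⟩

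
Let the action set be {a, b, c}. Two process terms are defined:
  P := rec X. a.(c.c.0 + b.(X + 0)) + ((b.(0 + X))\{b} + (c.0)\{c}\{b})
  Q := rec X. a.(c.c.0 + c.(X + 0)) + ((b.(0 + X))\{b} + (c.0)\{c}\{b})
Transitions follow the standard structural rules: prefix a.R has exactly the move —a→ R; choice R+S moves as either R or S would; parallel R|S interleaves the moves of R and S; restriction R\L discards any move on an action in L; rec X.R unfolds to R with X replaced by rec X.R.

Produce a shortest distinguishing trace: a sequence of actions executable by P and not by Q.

ab

Reachable graph of P (5 states):
  m0 = rec X. a.(c.c.0 + b.(X + 0)) + ((b.(0 + X))\{b} + (c.0)\{c}\{b}) ⊢ =a=> m1
  m1 = c.c.0 + b.((rec X. a.(c.c.0 + b.(X + 0)) + ((b.(0 + X))\{b} + (c.0)\{c}\{b})) + 0) ⊢ =b=> m2, =c=> m3
  m2 = (rec X. a.(c.c.0 + b.(X + 0)) + ((b.(0 + X))\{b} + (c.0)\{c}\{b})) + 0 ⊢ =a=> m1
  m3 = c.0 ⊢ =c=> m4
  m4 = 0 ⊢ ∅
Reachable graph of Q (5 states):
  n0 = rec X. a.(c.c.0 + c.(X + 0)) + ((b.(0 + X))\{b} + (c.0)\{c}\{b}) ⊢ =a=> n1
  n1 = c.c.0 + c.((rec X. a.(c.c.0 + c.(X + 0)) + ((b.(0 + X))\{b} + (c.0)\{c}\{b})) + 0) ⊢ =c=> n2, =c=> n3
  n2 = (rec X. a.(c.c.0 + c.(X + 0)) + ((b.(0 + X))\{b} + (c.0)\{c}\{b})) + 0 ⊢ =a=> n1
  n3 = c.0 ⊢ =c=> n4
  n4 = 0 ⊢ ∅
Executing ab from P (initial set {m0}):
  step 1 (a): {m1}
  step 2 (b): {m2}
  — P admits the full trace.
Executing ab from Q (initial set {n0}):
  step 1 (a): {n1}
  step 2 (b): ∅  — Q cannot continue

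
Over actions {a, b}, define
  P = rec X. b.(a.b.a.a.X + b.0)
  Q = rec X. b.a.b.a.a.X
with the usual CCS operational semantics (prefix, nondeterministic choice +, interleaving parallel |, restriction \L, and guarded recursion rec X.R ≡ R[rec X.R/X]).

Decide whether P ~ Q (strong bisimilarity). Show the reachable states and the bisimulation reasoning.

Reachable graph of P (6 states):
  p0 = rec X. b.(a.b.a.a.X + b.0) | --b--▸ p1
  p1 = a.b.a.a.(rec X. b.(a.b.a.a.X + b.0)) + b.0 | --a--▸ p2, --b--▸ p3
  p2 = b.a.a.(rec X. b.(a.b.a.a.X + b.0)) | --b--▸ p4
  p3 = 0 | stopped
  p4 = a.a.(rec X. b.(a.b.a.a.X + b.0)) | --a--▸ p5
  p5 = a.(rec X. b.(a.b.a.a.X + b.0)) | --a--▸ p0
Reachable graph of Q (5 states):
  q0 = rec X. b.a.b.a.a.X | --b--▸ q1
  q1 = a.b.a.a.(rec X. b.a.b.a.a.X) | --a--▸ q2
  q2 = b.a.a.(rec X. b.a.b.a.a.X) | --b--▸ q3
  q3 = a.a.(rec X. b.a.b.a.a.X) | --a--▸ q4
  q4 = a.(rec X. b.a.b.a.a.X) | --a--▸ q0
Bisimilarity quotient blocks:
  B0 = {p0}
  B1 = {p1}
  B2 = {p2}
  B3 = {p4}
  B4 = {p5}
  B5 = {p3}
  B6 = {q0}
  B7 = {q1}
  B8 = {q2}
  B9 = {q3}
  B10 = {q4}
p0 ∈ B0, q0 ∈ B6 → different blocks

P ≁ Q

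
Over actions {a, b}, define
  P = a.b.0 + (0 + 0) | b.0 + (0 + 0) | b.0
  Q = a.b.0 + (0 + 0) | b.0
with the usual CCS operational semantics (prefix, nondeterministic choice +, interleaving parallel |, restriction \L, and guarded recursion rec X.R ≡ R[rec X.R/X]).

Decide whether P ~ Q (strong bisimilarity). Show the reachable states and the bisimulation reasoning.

Reachable graph of P (4 states):
  s0 = a.b.0 + (0 + 0) | b.0 + (0 + 0) | b.0 | =a=> s1, =b=> s2
  s1 = b.0 | =b=> s3
  s2 = (0 + 0) | 0 | ∅
  s3 = 0 | ∅
Reachable graph of Q (4 states):
  t0 = a.b.0 + (0 + 0) | b.0 | =a=> t1, =b=> t2
  t1 = b.0 | =b=> t3
  t2 = (0 + 0) | 0 | ∅
  t3 = 0 | ∅
Bisimilarity quotient blocks:
  B0 = {s0, t0}
  B1 = {s1, t1}
  B2 = {s2, s3, t2, t3}
s0 ∈ B0, t0 ∈ B0 → same block

YES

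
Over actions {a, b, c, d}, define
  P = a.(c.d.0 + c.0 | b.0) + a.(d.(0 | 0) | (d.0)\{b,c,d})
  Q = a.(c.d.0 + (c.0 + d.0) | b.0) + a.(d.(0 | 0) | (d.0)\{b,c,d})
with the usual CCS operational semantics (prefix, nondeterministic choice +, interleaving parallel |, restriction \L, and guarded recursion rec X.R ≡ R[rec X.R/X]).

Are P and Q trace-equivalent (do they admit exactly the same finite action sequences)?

NO — witness ⟨abd⟩

P's transition system — 9 states:
  m0 = a.(c.d.0 + c.0 | b.0) + a.(d.(0 | 0) | (d.0)\{b,c,d}) has moves -a-> m1, -a-> m2
  m1 = c.d.0 + c.0 | b.0 has moves -b-> m3, -c-> m4, -c-> m5
  m2 = d.(0 | 0) | (d.0)\{b,c,d} has moves -d-> m6
  m3 = c.0 | 0 has moves -c-> m7
  m4 = 0 | b.0 has moves -b-> m7
  m5 = d.0 has moves -d-> m8
  m6 = 0 | 0 | (d.0)\{b,c,d} has moves ·
  m7 = 0 | 0 has moves ·
  m8 = 0 has moves ·
Q's transition system — 9 states:
  n0 = a.(c.d.0 + (c.0 + d.0) | b.0) + a.(d.(0 | 0) | (d.0)\{b,c,d}) has moves -a-> n1, -a-> n2
  n1 = c.d.0 + (c.0 + d.0) | b.0 has moves -b-> n3, -c-> n4, -c-> n5, -d-> n4
  n2 = d.(0 | 0) | (d.0)\{b,c,d} has moves -d-> n6
  n3 = (c.0 + d.0) | 0 has moves -c-> n7, -d-> n7
  n4 = 0 | b.0 has moves -b-> n7
  n5 = d.0 has moves -d-> n8
  n6 = 0 | 0 | (d.0)\{b,c,d} has moves ·
  n7 = 0 | 0 has moves ·
  n8 = 0 has moves ·
Trace ⟨abd⟩ through Q, begin at {n0}:
  [1] a ⇒ {n1, n2}
  [2] b ⇒ {n3}
  [3] d ⇒ {n7}
  Q completes σ.
Trace ⟨abd⟩ through P, begin at {m0}:
  [1] a ⇒ {m1, m2}
  [2] b ⇒ {m3}
  [3] d ⇒ ∅  — P cannot continue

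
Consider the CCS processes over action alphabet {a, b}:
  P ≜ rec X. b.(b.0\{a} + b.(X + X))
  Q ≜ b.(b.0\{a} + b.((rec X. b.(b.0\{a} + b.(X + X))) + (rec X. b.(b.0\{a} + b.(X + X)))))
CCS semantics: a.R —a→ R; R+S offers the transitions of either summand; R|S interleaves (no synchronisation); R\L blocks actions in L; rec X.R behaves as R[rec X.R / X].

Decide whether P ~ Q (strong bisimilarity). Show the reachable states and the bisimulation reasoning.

YES

LTS(P): 4 reachable states
  s0 = rec X. b.(b.0\{a} + b.(X + X)) ⊢ --b--▸ s1
  s1 = b.0\{a} + b.((rec X. b.(b.0\{a} + b.(X + X))) + (rec X. b.(b.0\{a} + b.(X + X)))) ⊢ --b--▸ s2, --b--▸ s3
  s2 = (rec X. b.(b.0\{a} + b.(X + X))) + (rec X. b.(b.0\{a} + b.(X + X))) ⊢ --b--▸ s1
  s3 = 0\{a} ⊢ stopped
LTS(Q): 4 reachable states
  t0 = b.(b.0\{a} + b.((rec X. b.(b.0\{a} + b.(X + X))) + (rec X. b.(b.0\{a} + b.(X + X))))) ⊢ --b--▸ t1
  t1 = b.0\{a} + b.((rec X. b.(b.0\{a} + b.(X + X))) + (rec X. b.(b.0\{a} + b.(X + X)))) ⊢ --b--▸ t2, --b--▸ t3
  t2 = (rec X. b.(b.0\{a} + b.(X + X))) + (rec X. b.(b.0\{a} + b.(X + X))) ⊢ --b--▸ t1
  t3 = 0\{a} ⊢ stopped
Coarsest stable partition (strong bisimilarity classes):
  B0 = {s0, s2, t0, t2}
  B1 = {s1, t1}
  B2 = {s3, t3}
s0 ∈ B0, t0 ∈ B0 → same block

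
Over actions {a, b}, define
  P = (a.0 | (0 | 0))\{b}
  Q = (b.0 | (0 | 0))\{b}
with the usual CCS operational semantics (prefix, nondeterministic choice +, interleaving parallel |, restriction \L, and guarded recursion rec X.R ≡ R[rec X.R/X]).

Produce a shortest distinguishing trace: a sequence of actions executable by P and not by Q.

a

LTS(P): 2 reachable states
  u0 = (a.0 | (0 | 0))\{b} | =a=> u1
  u1 = (0 | (0 | 0))\{b} | stopped
LTS(Q): 1 reachable states
  v0 = (b.0 | (0 | 0))\{b} | stopped
Executing a from P (initial set {u0}):
  step 1 (a): {u1}
  — P admits the full trace.
Executing a from Q (initial set {v0}):
  step 1 (a): ∅  — Q cannot continue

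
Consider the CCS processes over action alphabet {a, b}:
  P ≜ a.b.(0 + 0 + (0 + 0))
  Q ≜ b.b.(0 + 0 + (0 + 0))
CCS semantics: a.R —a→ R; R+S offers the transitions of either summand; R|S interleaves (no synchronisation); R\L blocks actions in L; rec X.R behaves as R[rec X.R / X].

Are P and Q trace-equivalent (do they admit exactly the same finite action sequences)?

traces(P) ≠ traces(Q) — witness ⟨a⟩

P's transition system — 3 states:
  u0 = a.b.(0 + 0 + (0 + 0)) | -a-> u1
  u1 = b.(0 + 0 + (0 + 0)) | -b-> u2
  u2 = 0 + 0 + (0 + 0) | deadlocked
Q's transition system — 3 states:
  v0 = b.b.(0 + 0 + (0 + 0)) | -b-> v1
  v1 = b.(0 + 0 + (0 + 0)) | -b-> v2
  v2 = 0 + 0 + (0 + 0) | deadlocked
Executing a from P (initial set {u0}):
  step 1 (a): {u1}
  — P admits the full trace.
Executing a from Q (initial set {v0}):
  step 1 (a): ∅  — Q cannot continue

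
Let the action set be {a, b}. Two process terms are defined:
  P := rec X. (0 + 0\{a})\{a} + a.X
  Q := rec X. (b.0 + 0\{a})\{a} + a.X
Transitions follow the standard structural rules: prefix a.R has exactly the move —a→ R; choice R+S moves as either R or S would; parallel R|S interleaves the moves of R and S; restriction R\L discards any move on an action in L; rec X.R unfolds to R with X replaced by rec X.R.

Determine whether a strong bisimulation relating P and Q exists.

Reachable graph of P (1 states):
  p0 = rec X. (0 + 0\{a})\{a} + a.X → ··a··> p0
Reachable graph of Q (2 states):
  q0 = rec X. (b.0 + 0\{a})\{a} + a.X → ··a··> q0, ··b··> q1
  q1 = 0\{a} → stopped
Partition-refinement fixed point:
  B0 = {p0}
  B1 = {q0}
  B2 = {q1}
p0 ∈ B0, q0 ∈ B1 → different blocks

not bisimilar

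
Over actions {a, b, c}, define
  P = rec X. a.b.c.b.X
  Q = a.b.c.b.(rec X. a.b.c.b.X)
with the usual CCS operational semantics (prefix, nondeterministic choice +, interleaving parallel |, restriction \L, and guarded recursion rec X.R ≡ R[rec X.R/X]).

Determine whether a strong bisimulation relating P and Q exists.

P ~ Q

LTS(P): 4 reachable states
  s0 = rec X. a.b.c.b.X ⊢ --a--▸ s1
  s1 = b.c.b.(rec X. a.b.c.b.X) ⊢ --b--▸ s2
  s2 = c.b.(rec X. a.b.c.b.X) ⊢ --c--▸ s3
  s3 = b.(rec X. a.b.c.b.X) ⊢ --b--▸ s0
LTS(Q): 5 reachable states
  t0 = a.b.c.b.(rec X. a.b.c.b.X) ⊢ --a--▸ t1
  t1 = b.c.b.(rec X. a.b.c.b.X) ⊢ --b--▸ t2
  t2 = c.b.(rec X. a.b.c.b.X) ⊢ --c--▸ t3
  t3 = b.(rec X. a.b.c.b.X) ⊢ --b--▸ t4
  t4 = rec X. a.b.c.b.X ⊢ --a--▸ t1
Partition-refinement fixed point:
  B0 = {s0, t0, t4}
  B1 = {s1, t1}
  B2 = {s2, t2}
  B3 = {s3, t3}
s0 ∈ B0, t0 ∈ B0 → same block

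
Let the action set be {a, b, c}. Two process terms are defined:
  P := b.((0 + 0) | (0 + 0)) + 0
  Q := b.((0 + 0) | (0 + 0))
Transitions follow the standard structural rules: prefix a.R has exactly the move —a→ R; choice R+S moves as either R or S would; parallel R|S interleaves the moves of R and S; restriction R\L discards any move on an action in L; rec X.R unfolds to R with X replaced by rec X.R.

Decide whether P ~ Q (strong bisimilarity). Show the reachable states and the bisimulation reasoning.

Reachable graph of P (2 states):
  u0 = b.((0 + 0) | (0 + 0)) + 0 ⊢ --b--▸ u1
  u1 = (0 + 0) | (0 + 0) ⊢ deadlocked
Reachable graph of Q (2 states):
  v0 = b.((0 + 0) | (0 + 0)) ⊢ --b--▸ v1
  v1 = (0 + 0) | (0 + 0) ⊢ deadlocked
Bisimilarity quotient blocks:
  B0 = {u0, v0}
  B1 = {u1, v1}
u0 ∈ B0, v0 ∈ B0 → same block

YES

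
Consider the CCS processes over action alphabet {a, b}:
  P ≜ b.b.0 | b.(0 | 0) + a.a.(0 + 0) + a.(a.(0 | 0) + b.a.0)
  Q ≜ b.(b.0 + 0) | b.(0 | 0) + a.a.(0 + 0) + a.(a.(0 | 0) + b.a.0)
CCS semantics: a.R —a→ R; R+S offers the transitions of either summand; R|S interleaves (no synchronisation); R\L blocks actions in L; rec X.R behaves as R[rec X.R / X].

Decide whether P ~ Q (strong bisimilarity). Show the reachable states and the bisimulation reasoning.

bisimilar

LTS(P): 12 reachable states
  m0 = b.b.0 | b.(0 | 0) + a.a.(0 + 0) + a.(a.(0 | 0) + b.a.0) → -a-> m1, -a-> m2, -b-> m3, -b-> m4
  m1 = a.(0 + 0) → -a-> m5
  m2 = a.(0 | 0) + b.a.0 → -a-> m6, -b-> m7
  m3 = b.0 | b.(0 | 0) → -b-> m8, -b-> m9
  m4 = b.b.0 | (0 | 0) → -b-> m9
  m5 = 0 + 0 → stopped
  m6 = 0 | 0 → stopped
  m7 = a.0 → -a-> m10
  m8 = 0 | b.(0 | 0) → -b-> m11
  m9 = b.0 | (0 | 0) → -b-> m11
  m10 = 0 → stopped
  m11 = 0 | (0 | 0) → stopped
LTS(Q): 12 reachable states
  n0 = b.(b.0 + 0) | b.(0 | 0) + a.a.(0 + 0) + a.(a.(0 | 0) + b.a.0) → -a-> n1, -a-> n2, -b-> n3, -b-> n4
  n1 = a.(0 + 0) → -a-> n5
  n2 = a.(0 | 0) + b.a.0 → -a-> n6, -b-> n7
  n3 = (b.0 + 0) | b.(0 | 0) → -b-> n8, -b-> n9
  n4 = b.(b.0 + 0) | (0 | 0) → -b-> n8
  n5 = 0 + 0 → stopped
  n6 = 0 | 0 → stopped
  n7 = a.0 → -a-> n10
  n8 = (b.0 + 0) | (0 | 0) → -b-> n11
  n9 = 0 | b.(0 | 0) → -b-> n11
  n10 = 0 → stopped
  n11 = 0 | (0 | 0) → stopped
Coarsest stable partition (strong bisimilarity classes):
  B0 = {m0, n0}
  B1 = {m3, m4, n3, n4}
  B2 = {m8, m9, n8, n9}
  B3 = {m10, m11, m5, m6, n10, n11, n5, n6}
  B4 = {m1, m7, n1, n7}
  B5 = {m2, n2}
m0 ∈ B0, n0 ∈ B0 → same block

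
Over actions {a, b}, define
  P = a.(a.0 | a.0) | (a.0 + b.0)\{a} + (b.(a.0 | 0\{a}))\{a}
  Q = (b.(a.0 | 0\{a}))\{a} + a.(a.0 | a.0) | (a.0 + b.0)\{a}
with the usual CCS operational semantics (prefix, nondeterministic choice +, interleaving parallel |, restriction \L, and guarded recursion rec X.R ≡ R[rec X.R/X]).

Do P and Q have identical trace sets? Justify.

Reachable graph of P (11 states):
  s0 = a.(a.0 | a.0) | (a.0 + b.0)\{a} + (b.(a.0 | 0\{a}))\{a} → —a→ s1, —b→ s2, —b→ s3
  s1 = a.0 | a.0 | (a.0 + b.0)\{a} → —a→ s4, —a→ s5, —b→ s6
  s2 = (a.0 | 0\{a})\{a} → (no moves)
  s3 = a.(a.0 | a.0) | 0\{a} → —a→ s6
  s4 = 0 | a.0 | (a.0 + b.0)\{a} → —a→ s7, —b→ s8
  s5 = a.0 | 0 | (a.0 + b.0)\{a} → —a→ s7, —b→ s9
  s6 = a.0 | a.0 | 0\{a} → —a→ s8, —a→ s9
  s7 = 0 | 0 | (a.0 + b.0)\{a} → —b→ s10
  s8 = 0 | a.0 | 0\{a} → —a→ s10
  s9 = a.0 | 0 | 0\{a} → —a→ s10
  s10 = 0 | 0 | 0\{a} → (no moves)
Reachable graph of Q (11 states):
  t0 = (b.(a.0 | 0\{a}))\{a} + a.(a.0 | a.0) | (a.0 + b.0)\{a} → —a→ t1, —b→ t2, —b→ t3
  t1 = a.0 | a.0 | (a.0 + b.0)\{a} → —a→ t4, —a→ t5, —b→ t6
  t2 = (a.0 | 0\{a})\{a} → (no moves)
  t3 = a.(a.0 | a.0) | 0\{a} → —a→ t6
  t4 = 0 | a.0 | (a.0 + b.0)\{a} → —a→ t7, —b→ t8
  t5 = a.0 | 0 | (a.0 + b.0)\{a} → —a→ t7, —b→ t9
  t6 = a.0 | a.0 | 0\{a} → —a→ t8, —a→ t9
  t7 = 0 | 0 | (a.0 + b.0)\{a} → —b→ t10
  t8 = 0 | a.0 | 0\{a} → —a→ t10
  t9 = a.0 | 0 | 0\{a} → —a→ t10
  t10 = 0 | 0 | 0\{a} → (no moves)
Coarsest stable partition (strong bisimilarity classes):
  B0 = {s0, t0}
  B1 = {s10, s2, t10, t2}
  B2 = {s3, t3}
  B3 = {s6, t6}
  B4 = {s8, s9, t8, t9}
  B5 = {s1, t1}
  B6 = {s4, s5, t4, t5}
  B7 = {s7, t7}
s0 ∈ B0, t0 ∈ B0 → same block
Bisimilar ⇒ trace-equivalent.

YES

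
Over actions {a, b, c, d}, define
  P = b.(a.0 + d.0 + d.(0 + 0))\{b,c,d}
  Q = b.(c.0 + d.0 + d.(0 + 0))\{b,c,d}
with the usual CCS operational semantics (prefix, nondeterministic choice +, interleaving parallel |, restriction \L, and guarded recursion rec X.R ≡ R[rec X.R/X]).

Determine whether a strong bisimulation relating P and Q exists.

LTS(P): 3 reachable states
  m0 = b.(a.0 + d.0 + d.(0 + 0))\{b,c,d} :: -b-> m1
  m1 = (a.0 + d.0 + d.(0 + 0))\{b,c,d} :: -a-> m2
  m2 = 0\{b,c,d} :: ∅
LTS(Q): 2 reachable states
  n0 = b.(c.0 + d.0 + d.(0 + 0))\{b,c,d} :: -b-> n1
  n1 = (c.0 + d.0 + d.(0 + 0))\{b,c,d} :: ∅
Bisimilarity quotient blocks:
  B0 = {m0}
  B1 = {m1}
  B2 = {m2, n1}
  B3 = {n0}
m0 ∈ B0, n0 ∈ B3 → different blocks

not bisimilar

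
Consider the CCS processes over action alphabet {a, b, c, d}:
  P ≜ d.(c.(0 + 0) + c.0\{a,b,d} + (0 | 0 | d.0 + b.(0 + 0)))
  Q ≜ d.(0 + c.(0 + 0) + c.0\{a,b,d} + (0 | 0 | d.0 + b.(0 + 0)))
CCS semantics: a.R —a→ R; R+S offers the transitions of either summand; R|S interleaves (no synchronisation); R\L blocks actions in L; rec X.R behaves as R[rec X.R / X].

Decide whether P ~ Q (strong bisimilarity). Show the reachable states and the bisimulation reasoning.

YES

Reachable graph of P (5 states):
  s0 = d.(c.(0 + 0) + c.0\{a,b,d} + (0 | 0 | d.0 + b.(0 + 0))) has moves --d--▸ s1
  s1 = c.(0 + 0) + c.0\{a,b,d} + (0 | 0 | d.0 + b.(0 + 0)) has moves --b--▸ s2, --c--▸ s2, --c--▸ s3, --d--▸ s4
  s2 = 0 + 0 has moves stopped
  s3 = 0\{a,b,d} has moves stopped
  s4 = 0 | 0 | 0 has moves stopped
Reachable graph of Q (5 states):
  t0 = d.(0 + c.(0 + 0) + c.0\{a,b,d} + (0 | 0 | d.0 + b.(0 + 0))) has moves --d--▸ t1
  t1 = 0 + c.(0 + 0) + c.0\{a,b,d} + (0 | 0 | d.0 + b.(0 + 0)) has moves --b--▸ t2, --c--▸ t2, --c--▸ t3, --d--▸ t4
  t2 = 0 + 0 has moves stopped
  t3 = 0\{a,b,d} has moves stopped
  t4 = 0 | 0 | 0 has moves stopped
Bisimilarity quotient blocks:
  B0 = {s0, t0}
  B1 = {s1, t1}
  B2 = {s2, s3, s4, t2, t3, t4}
s0 ∈ B0, t0 ∈ B0 → same block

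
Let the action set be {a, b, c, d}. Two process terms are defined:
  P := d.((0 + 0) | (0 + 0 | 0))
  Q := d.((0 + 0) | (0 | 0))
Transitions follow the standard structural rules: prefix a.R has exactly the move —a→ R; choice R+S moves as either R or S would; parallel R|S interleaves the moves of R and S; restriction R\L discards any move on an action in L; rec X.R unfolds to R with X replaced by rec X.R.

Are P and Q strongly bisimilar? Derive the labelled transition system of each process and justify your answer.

LTS(P): 2 reachable states
  m0 = d.((0 + 0) | (0 + 0 | 0)) | =d=> m1
  m1 = (0 + 0) | (0 + 0 | 0) | stopped
LTS(Q): 2 reachable states
  n0 = d.((0 + 0) | (0 | 0)) | =d=> n1
  n1 = (0 + 0) | (0 | 0) | stopped
Partition-refinement fixed point:
  B0 = {m0, n0}
  B1 = {m1, n1}
m0 ∈ B0, n0 ∈ B0 → same block

YES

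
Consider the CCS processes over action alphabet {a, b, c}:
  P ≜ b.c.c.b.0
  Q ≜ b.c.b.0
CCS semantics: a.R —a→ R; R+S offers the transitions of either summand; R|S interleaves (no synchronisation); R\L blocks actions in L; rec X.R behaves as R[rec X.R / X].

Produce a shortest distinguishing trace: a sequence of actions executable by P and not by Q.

bcc

P's transition system — 5 states:
  u0 = b.c.c.b.0 | =b=> u1
  u1 = c.c.b.0 | =c=> u2
  u2 = c.b.0 | =c=> u3
  u3 = b.0 | =b=> u4
  u4 = 0 | ·
Q's transition system — 4 states:
  v0 = b.c.b.0 | =b=> v1
  v1 = c.b.0 | =c=> v2
  v2 = b.0 | =b=> v3
  v3 = 0 | ·
Run σ = ⟨bcc⟩ on P: start {u0}
  after b @ step 1: {u1}
  after c @ step 2: {u2}
  after c @ step 3: {u3}
  — P admits the full trace.
Run σ = ⟨bcc⟩ on Q: start {v0}
  after b @ step 1: {v1}
  after c @ step 2: {v2}
  after c @ step 3: no successor for Q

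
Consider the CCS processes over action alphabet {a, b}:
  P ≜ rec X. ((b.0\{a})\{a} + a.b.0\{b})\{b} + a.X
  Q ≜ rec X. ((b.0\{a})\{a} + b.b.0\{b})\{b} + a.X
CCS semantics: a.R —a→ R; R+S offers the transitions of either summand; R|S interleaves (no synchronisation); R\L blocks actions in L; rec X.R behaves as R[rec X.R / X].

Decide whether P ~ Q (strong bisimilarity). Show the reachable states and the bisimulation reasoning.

Reachable graph of P (2 states):
  u0 = rec X. ((b.0\{a})\{a} + a.b.0\{b})\{b} + a.X | --a--▸ u0, --a--▸ u1
  u1 = (b.0\{b})\{b} | (no moves)
Reachable graph of Q (1 states):
  v0 = rec X. ((b.0\{a})\{a} + b.b.0\{b})\{b} + a.X | --a--▸ v0
Coarsest stable partition (strong bisimilarity classes):
  B0 = {u0}
  B1 = {u1}
  B2 = {v0}
u0 ∈ B0, v0 ∈ B2 → different blocks

NO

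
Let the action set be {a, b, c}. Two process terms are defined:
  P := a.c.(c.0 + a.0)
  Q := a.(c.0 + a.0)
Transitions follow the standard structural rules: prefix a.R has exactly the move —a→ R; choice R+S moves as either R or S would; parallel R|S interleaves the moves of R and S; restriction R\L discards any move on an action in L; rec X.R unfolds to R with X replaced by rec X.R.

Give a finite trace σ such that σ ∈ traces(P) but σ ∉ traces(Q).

aca

P's transition system — 4 states:
  m0 = a.c.(c.0 + a.0) | -a-> m1
  m1 = c.(c.0 + a.0) | -c-> m2
  m2 = c.0 + a.0 | -a-> m3, -c-> m3
  m3 = 0 | (no moves)
Q's transition system — 3 states:
  n0 = a.(c.0 + a.0) | -a-> n1
  n1 = c.0 + a.0 | -a-> n2, -c-> n2
  n2 = 0 | (no moves)
Run σ = ⟨aca⟩ on P: start {m0}
  [1] a ⇒ {m1}
  [2] c ⇒ {m2}
  [3] a ⇒ {m3}
  — P admits the full trace.
Run σ = ⟨aca⟩ on Q: start {n0}
  [1] a ⇒ {n1}
  [2] c ⇒ {n2}
  [3] a ⇒ ∅ (Q stuck)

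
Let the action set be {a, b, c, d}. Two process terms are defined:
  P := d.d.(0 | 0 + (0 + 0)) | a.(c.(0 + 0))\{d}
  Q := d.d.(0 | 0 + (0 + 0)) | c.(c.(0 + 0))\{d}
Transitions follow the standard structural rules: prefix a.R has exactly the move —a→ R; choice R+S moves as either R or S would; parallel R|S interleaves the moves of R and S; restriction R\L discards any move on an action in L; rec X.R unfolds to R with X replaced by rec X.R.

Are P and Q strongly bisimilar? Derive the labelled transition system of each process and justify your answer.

P ≁ Q

Reachable graph of P (9 states):
  p0 = d.d.(0 | 0 + (0 + 0)) | a.(c.(0 + 0))\{d} | --a--▸ p1, --d--▸ p2
  p1 = d.d.(0 | 0 + (0 + 0)) | (c.(0 + 0))\{d} | --c--▸ p3, --d--▸ p4
  p2 = d.(0 | 0 + (0 + 0)) | a.(c.(0 + 0))\{d} | --a--▸ p4, --d--▸ p5
  p3 = d.d.(0 | 0 + (0 + 0)) | (0 + 0)\{d} | --d--▸ p6
  p4 = d.(0 | 0 + (0 + 0)) | (c.(0 + 0))\{d} | --c--▸ p6, --d--▸ p7
  p5 = (0 | 0 + (0 + 0)) | a.(c.(0 + 0))\{d} | --a--▸ p7
  p6 = d.(0 | 0 + (0 + 0)) | (0 + 0)\{d} | --d--▸ p8
  p7 = (0 | 0 + (0 + 0)) | (c.(0 + 0))\{d} | --c--▸ p8
  p8 = (0 | 0 + (0 + 0)) | (0 + 0)\{d} | ∅
Reachable graph of Q (9 states):
  q0 = d.d.(0 | 0 + (0 + 0)) | c.(c.(0 + 0))\{d} | --c--▸ q1, --d--▸ q2
  q1 = d.d.(0 | 0 + (0 + 0)) | (c.(0 + 0))\{d} | --c--▸ q3, --d--▸ q4
  q2 = d.(0 | 0 + (0 + 0)) | c.(c.(0 + 0))\{d} | --c--▸ q4, --d--▸ q5
  q3 = d.d.(0 | 0 + (0 + 0)) | (0 + 0)\{d} | --d--▸ q6
  q4 = d.(0 | 0 + (0 + 0)) | (c.(0 + 0))\{d} | --c--▸ q6, --d--▸ q7
  q5 = (0 | 0 + (0 + 0)) | c.(c.(0 + 0))\{d} | --c--▸ q7
  q6 = d.(0 | 0 + (0 + 0)) | (0 + 0)\{d} | --d--▸ q8
  q7 = (0 | 0 + (0 + 0)) | (c.(0 + 0))\{d} | --c--▸ q8
  q8 = (0 | 0 + (0 + 0)) | (0 + 0)\{d} | ∅
Bisimilarity quotient blocks:
  B0 = {p0}
  B1 = {p1, q1}
  B2 = {p4, q4}
  B3 = {p6, q6}
  B4 = {p8, q8}
  B5 = {p7, q7}
  B6 = {p3, q3}
  B7 = {p2}
  B8 = {p5}
  B9 = {q0}
  B10 = {q2}
  B11 = {q5}
p0 ∈ B0, q0 ∈ B9 → different blocks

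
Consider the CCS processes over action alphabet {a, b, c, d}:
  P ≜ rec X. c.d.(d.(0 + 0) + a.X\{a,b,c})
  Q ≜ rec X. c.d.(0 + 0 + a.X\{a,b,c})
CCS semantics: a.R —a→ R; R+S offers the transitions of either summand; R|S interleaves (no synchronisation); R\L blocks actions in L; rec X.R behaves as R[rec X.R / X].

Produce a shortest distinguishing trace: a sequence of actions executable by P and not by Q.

Reachable graph of P (5 states):
  m0 = rec X. c.d.(d.(0 + 0) + a.X\{a,b,c}) has moves ··c··> m1
  m1 = d.(d.(0 + 0) + a.(rec X. c.d.(d.(0 + 0) + a.X\{a,b,c}))\{a,b,c}) has moves ··d··> m2
  m2 = d.(0 + 0) + a.(rec X. c.d.(d.(0 + 0) + a.X\{a,b,c}))\{a,b,c} has moves ··a··> m3, ··d··> m4
  m3 = (rec X. c.d.(d.(0 + 0) + a.X\{a,b,c}))\{a,b,c} has moves deadlocked
  m4 = 0 + 0 has moves deadlocked
Reachable graph of Q (4 states):
  n0 = rec X. c.d.(0 + 0 + a.X\{a,b,c}) has moves ··c··> n1
  n1 = d.(0 + 0 + a.(rec X. c.d.(0 + 0 + a.X\{a,b,c}))\{a,b,c}) has moves ··d··> n2
  n2 = 0 + 0 + a.(rec X. c.d.(0 + 0 + a.X\{a,b,c}))\{a,b,c} has moves ··a··> n3
  n3 = (rec X. c.d.(0 + 0 + a.X\{a,b,c}))\{a,b,c} has moves deadlocked
Executing cdd from P (initial set {m0}):
  step 1 (c): {m1}
  step 2 (d): {m2}
  step 3 (d): {m4}
  P completes σ.
Executing cdd from Q (initial set {n0}):
  step 1 (c): {n1}
  step 2 (d): {n2}
  step 3 (d): no successor for Q

cdd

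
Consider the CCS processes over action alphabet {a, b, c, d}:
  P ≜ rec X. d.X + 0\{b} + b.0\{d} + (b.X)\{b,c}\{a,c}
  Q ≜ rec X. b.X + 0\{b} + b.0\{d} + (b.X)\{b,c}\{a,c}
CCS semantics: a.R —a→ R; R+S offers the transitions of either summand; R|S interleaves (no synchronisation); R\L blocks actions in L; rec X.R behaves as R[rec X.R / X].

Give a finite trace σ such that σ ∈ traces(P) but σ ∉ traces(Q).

d

LTS(P): 2 reachable states
  u0 = rec X. d.X + 0\{b} + b.0\{d} + (b.X)\{b,c}\{a,c} | —b→ u1, —d→ u0
  u1 = 0\{d} | deadlocked
LTS(Q): 2 reachable states
  v0 = rec X. b.X + 0\{b} + b.0\{d} + (b.X)\{b,c}\{a,c} | —b→ v0, —b→ v1
  v1 = 0\{d} | deadlocked
Trace ⟨d⟩ through P, begin at {u0}:
  [1] d ⇒ {u0}
  ✓ P
Trace ⟨d⟩ through Q, begin at {v0}:
  [1] d ⇒ no successor for Q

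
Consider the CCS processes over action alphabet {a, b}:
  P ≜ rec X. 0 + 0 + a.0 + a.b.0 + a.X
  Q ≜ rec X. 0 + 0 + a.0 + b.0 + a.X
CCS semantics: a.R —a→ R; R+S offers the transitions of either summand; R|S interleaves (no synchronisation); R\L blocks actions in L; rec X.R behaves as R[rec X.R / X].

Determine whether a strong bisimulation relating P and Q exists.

Reachable graph of P (3 states):
  s0 = rec X. 0 + 0 + a.0 + a.b.0 + a.X ⊢ —a→ s0, —a→ s1, —a→ s2
  s1 = 0 ⊢ (no moves)
  s2 = b.0 ⊢ —b→ s1
Reachable graph of Q (2 states):
  t0 = rec X. 0 + 0 + a.0 + b.0 + a.X ⊢ —a→ t0, —a→ t1, —b→ t1
  t1 = 0 ⊢ (no moves)
Coarsest stable partition (strong bisimilarity classes):
  B0 = {s0}
  B1 = {s1, t1}
  B2 = {s2}
  B3 = {t0}
s0 ∈ B0, t0 ∈ B3 → different blocks

not bisimilar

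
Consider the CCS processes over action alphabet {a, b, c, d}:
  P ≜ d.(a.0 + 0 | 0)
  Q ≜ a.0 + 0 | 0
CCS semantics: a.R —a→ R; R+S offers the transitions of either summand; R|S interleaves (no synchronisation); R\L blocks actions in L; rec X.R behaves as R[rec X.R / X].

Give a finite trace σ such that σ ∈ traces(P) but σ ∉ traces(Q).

d

LTS(P): 3 reachable states
  s0 = d.(a.0 + 0 | 0) | =d=> s1
  s1 = a.0 + 0 | 0 | =a=> s2
  s2 = 0 | stopped
LTS(Q): 2 reachable states
  t0 = a.0 + 0 | 0 | =a=> t1
  t1 = 0 | stopped
Executing d from P (initial set {s0}):
  step 1 (d): {s1}
  ✓ P
Executing d from Q (initial set {t0}):
  step 1 (d): no successor for Q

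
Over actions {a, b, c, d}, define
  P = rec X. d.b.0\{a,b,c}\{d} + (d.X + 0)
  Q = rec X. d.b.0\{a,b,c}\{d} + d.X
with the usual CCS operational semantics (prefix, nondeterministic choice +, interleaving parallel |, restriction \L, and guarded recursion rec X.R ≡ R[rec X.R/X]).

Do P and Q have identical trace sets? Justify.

Reachable graph of P (3 states):
  u0 = rec X. d.b.0\{a,b,c}\{d} + (d.X + 0) has moves =d=> u0, =d=> u1
  u1 = b.0\{a,b,c}\{d} has moves =b=> u2
  u2 = 0\{a,b,c}\{d} has moves deadlocked
Reachable graph of Q (3 states):
  v0 = rec X. d.b.0\{a,b,c}\{d} + d.X has moves =d=> v0, =d=> v1
  v1 = b.0\{a,b,c}\{d} has moves =b=> v2
  v2 = 0\{a,b,c}\{d} has moves deadlocked
Partition-refinement fixed point:
  B0 = {u0, v0}
  B1 = {u1, v1}
  B2 = {u2, v2}
u0 ∈ B0, v0 ∈ B0 → same block
Bisimilar ⇒ trace-equivalent.

trace-equivalent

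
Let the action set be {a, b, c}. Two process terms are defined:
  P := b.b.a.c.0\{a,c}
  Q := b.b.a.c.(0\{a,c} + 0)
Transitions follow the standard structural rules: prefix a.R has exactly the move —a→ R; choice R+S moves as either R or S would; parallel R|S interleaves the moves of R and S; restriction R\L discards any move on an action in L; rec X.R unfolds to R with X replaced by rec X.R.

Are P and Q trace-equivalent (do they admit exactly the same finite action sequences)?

P's transition system — 5 states:
  p0 = b.b.a.c.0\{a,c} ⊢ —b→ p1
  p1 = b.a.c.0\{a,c} ⊢ —b→ p2
  p2 = a.c.0\{a,c} ⊢ —a→ p3
  p3 = c.0\{a,c} ⊢ —c→ p4
  p4 = 0\{a,c} ⊢ stopped
Q's transition system — 5 states:
  q0 = b.b.a.c.(0\{a,c} + 0) ⊢ —b→ q1
  q1 = b.a.c.(0\{a,c} + 0) ⊢ —b→ q2
  q2 = a.c.(0\{a,c} + 0) ⊢ —a→ q3
  q3 = c.(0\{a,c} + 0) ⊢ —c→ q4
  q4 = 0\{a,c} + 0 ⊢ stopped
Coarsest stable partition (strong bisimilarity classes):
  B0 = {p0, q0}
  B1 = {p1, q1}
  B2 = {p2, q2}
  B3 = {p3, q3}
  B4 = {p4, q4}
p0 ∈ B0, q0 ∈ B0 → same block
Bisimilar ⇒ trace-equivalent.

YES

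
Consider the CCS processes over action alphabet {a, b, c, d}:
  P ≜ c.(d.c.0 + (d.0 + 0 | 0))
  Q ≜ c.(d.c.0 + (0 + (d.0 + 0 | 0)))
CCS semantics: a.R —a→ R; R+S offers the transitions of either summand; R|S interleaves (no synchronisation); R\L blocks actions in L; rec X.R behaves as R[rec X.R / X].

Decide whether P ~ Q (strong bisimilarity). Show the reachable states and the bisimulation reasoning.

Reachable graph of P (4 states):
  u0 = c.(d.c.0 + (d.0 + 0 | 0)) → —c→ u1
  u1 = d.c.0 + (d.0 + 0 | 0) → —d→ u2, —d→ u3
  u2 = 0 → deadlocked
  u3 = c.0 → —c→ u2
Reachable graph of Q (4 states):
  v0 = c.(d.c.0 + (0 + (d.0 + 0 | 0))) → —c→ v1
  v1 = d.c.0 + (0 + (d.0 + 0 | 0)) → —d→ v2, —d→ v3
  v2 = 0 → deadlocked
  v3 = c.0 → —c→ v2
Bisimilarity quotient blocks:
  B0 = {u0, v0}
  B1 = {u1, v1}
  B2 = {u3, v3}
  B3 = {u2, v2}
u0 ∈ B0, v0 ∈ B0 → same block

P ~ Q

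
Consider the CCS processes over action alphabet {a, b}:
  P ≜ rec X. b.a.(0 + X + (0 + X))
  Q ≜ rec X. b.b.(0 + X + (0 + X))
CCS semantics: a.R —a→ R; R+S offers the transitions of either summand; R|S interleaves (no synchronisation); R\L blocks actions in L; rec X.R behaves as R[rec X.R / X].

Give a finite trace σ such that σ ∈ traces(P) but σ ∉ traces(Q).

ba

LTS(P): 3 reachable states
  m0 = rec X. b.a.(0 + X + (0 + X)) has moves =b=> m1
  m1 = a.(0 + (rec X. b.a.(0 + X + (0 + X))) + (0 + (rec X. b.a.(0 + X + (0 + X))))) has moves =a=> m2
  m2 = 0 + (rec X. b.a.(0 + X + (0 + X))) + (0 + (rec X. b.a.(0 + X + (0 + X)))) has moves =b=> m1
LTS(Q): 3 reachable states
  n0 = rec X. b.b.(0 + X + (0 + X)) has moves =b=> n1
  n1 = b.(0 + (rec X. b.b.(0 + X + (0 + X))) + (0 + (rec X. b.b.(0 + X + (0 + X))))) has moves =b=> n2
  n2 = 0 + (rec X. b.b.(0 + X + (0 + X))) + (0 + (rec X. b.b.(0 + X + (0 + X)))) has moves =b=> n1
Run σ = ⟨ba⟩ on P: start {m0}
  step 1 (b): {m1}
  step 2 (a): {m2}
  P completes σ.
Run σ = ⟨ba⟩ on Q: start {n0}
  step 1 (b): {n1}
  step 2 (a): ∅  — Q cannot continue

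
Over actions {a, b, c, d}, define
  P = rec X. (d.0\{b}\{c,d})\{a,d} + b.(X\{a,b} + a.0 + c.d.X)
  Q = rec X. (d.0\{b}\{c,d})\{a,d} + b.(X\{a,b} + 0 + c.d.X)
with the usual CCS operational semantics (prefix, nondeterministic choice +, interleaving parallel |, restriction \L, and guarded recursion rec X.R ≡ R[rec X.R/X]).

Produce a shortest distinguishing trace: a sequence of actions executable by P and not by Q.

ba

LTS(P): 4 reachable states
  p0 = rec X. (d.0\{b}\{c,d})\{a,d} + b.(X\{a,b} + a.0 + c.d.X) :: =b=> p1
  p1 = (rec X. (d.0\{b}\{c,d})\{a,d} + b.(X\{a,b} + a.0 + c.d.X))\{a,b} + a.0 + c.d.(rec X. (d.0\{b}\{c,d})\{a,d} + b.(X\{a,b} + a.0 + c.d.X)) :: =a=> p2, =c=> p3
  p2 = 0 :: (no moves)
  p3 = d.(rec X. (d.0\{b}\{c,d})\{a,d} + b.(X\{a,b} + a.0 + c.d.X)) :: =d=> p0
LTS(Q): 3 reachable states
  q0 = rec X. (d.0\{b}\{c,d})\{a,d} + b.(X\{a,b} + 0 + c.d.X) :: =b=> q1
  q1 = (rec X. (d.0\{b}\{c,d})\{a,d} + b.(X\{a,b} + 0 + c.d.X))\{a,b} + 0 + c.d.(rec X. (d.0\{b}\{c,d})\{a,d} + b.(X\{a,b} + 0 + c.d.X)) :: =c=> q2
  q2 = d.(rec X. (d.0\{b}\{c,d})\{a,d} + b.(X\{a,b} + 0 + c.d.X)) :: =d=> q0
Executing ba from P (initial set {p0}):
  [1] b ⇒ {p1}
  [2] a ⇒ {p2}
  — P admits the full trace.
Executing ba from Q (initial set {q0}):
  [1] b ⇒ {q1}
  [2] a ⇒ no successor for Q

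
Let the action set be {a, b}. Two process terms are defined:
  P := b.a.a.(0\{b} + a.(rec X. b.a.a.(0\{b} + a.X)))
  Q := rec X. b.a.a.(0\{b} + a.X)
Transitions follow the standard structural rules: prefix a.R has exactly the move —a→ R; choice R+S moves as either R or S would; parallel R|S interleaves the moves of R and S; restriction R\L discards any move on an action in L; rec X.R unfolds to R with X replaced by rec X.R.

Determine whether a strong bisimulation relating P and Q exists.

P's transition system — 5 states:
  u0 = b.a.a.(0\{b} + a.(rec X. b.a.a.(0\{b} + a.X))) | --b--▸ u1
  u1 = a.a.(0\{b} + a.(rec X. b.a.a.(0\{b} + a.X))) | --a--▸ u2
  u2 = a.(0\{b} + a.(rec X. b.a.a.(0\{b} + a.X))) | --a--▸ u3
  u3 = 0\{b} + a.(rec X. b.a.a.(0\{b} + a.X)) | --a--▸ u4
  u4 = rec X. b.a.a.(0\{b} + a.X) | --b--▸ u1
Q's transition system — 4 states:
  v0 = rec X. b.a.a.(0\{b} + a.X) | --b--▸ v1
  v1 = a.a.(0\{b} + a.(rec X. b.a.a.(0\{b} + a.X))) | --a--▸ v2
  v2 = a.(0\{b} + a.(rec X. b.a.a.(0\{b} + a.X))) | --a--▸ v3
  v3 = 0\{b} + a.(rec X. b.a.a.(0\{b} + a.X)) | --a--▸ v0
Coarsest stable partition (strong bisimilarity classes):
  B0 = {u0, u4, v0}
  B1 = {u1, v1}
  B2 = {u2, v2}
  B3 = {u3, v3}
u0 ∈ B0, v0 ∈ B0 → same block

bisimilar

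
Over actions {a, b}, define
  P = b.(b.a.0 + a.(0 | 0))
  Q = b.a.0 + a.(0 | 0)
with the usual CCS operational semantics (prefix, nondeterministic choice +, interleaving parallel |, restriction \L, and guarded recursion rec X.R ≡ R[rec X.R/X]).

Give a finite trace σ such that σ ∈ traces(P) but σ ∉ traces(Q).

P's transition system — 5 states:
  m0 = b.(b.a.0 + a.(0 | 0)) → --b--▸ m1
  m1 = b.a.0 + a.(0 | 0) → --a--▸ m2, --b--▸ m3
  m2 = 0 | 0 → stopped
  m3 = a.0 → --a--▸ m4
  m4 = 0 → stopped
Q's transition system — 4 states:
  n0 = b.a.0 + a.(0 | 0) → --a--▸ n1, --b--▸ n2
  n1 = 0 | 0 → stopped
  n2 = a.0 → --a--▸ n3
  n3 = 0 → stopped
Run σ = ⟨bb⟩ on P: start {m0}
  step 1 (b): {m1}
  step 2 (b): {m3}
  P completes σ.
Run σ = ⟨bb⟩ on Q: start {n0}
  step 1 (b): {n2}
  step 2 (b): no successor for Q

bb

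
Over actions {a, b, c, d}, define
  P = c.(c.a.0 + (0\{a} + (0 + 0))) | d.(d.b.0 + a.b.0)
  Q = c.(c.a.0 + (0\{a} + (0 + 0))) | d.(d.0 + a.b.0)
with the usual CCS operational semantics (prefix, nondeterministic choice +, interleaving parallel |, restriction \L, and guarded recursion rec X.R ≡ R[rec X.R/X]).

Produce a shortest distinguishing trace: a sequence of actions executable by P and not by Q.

P's transition system — 16 states:
  u0 = c.(c.a.0 + (0\{a} + (0 + 0))) | d.(d.b.0 + a.b.0) → -c-> u1, -d-> u2
  u1 = (c.a.0 + (0\{a} + (0 + 0))) | d.(d.b.0 + a.b.0) → -c-> u3, -d-> u4
  u2 = c.(c.a.0 + (0\{a} + (0 + 0))) | (d.b.0 + a.b.0) → -a-> u5, -c-> u4, -d-> u5
  u3 = a.0 | d.(d.b.0 + a.b.0) → -a-> u6, -d-> u7
  u4 = (c.a.0 + (0\{a} + (0 + 0))) | (d.b.0 + a.b.0) → -a-> u8, -c-> u7, -d-> u8
  u5 = c.(c.a.0 + (0\{a} + (0 + 0))) | b.0 → -b-> u9, -c-> u8
  u6 = 0 | d.(d.b.0 + a.b.0) → -d-> u10
  u7 = a.0 | (d.b.0 + a.b.0) → -a-> u10, -a-> u11, -d-> u11
  u8 = (c.a.0 + (0\{a} + (0 + 0))) | b.0 → -b-> u12, -c-> u11
  u9 = c.(c.a.0 + (0\{a} + (0 + 0))) | 0 → -c-> u12
  u10 = 0 | (d.b.0 + a.b.0) → -a-> u13, -d-> u13
  u11 = a.0 | b.0 → -a-> u13, -b-> u14
  u12 = (c.a.0 + (0\{a} + (0 + 0))) | 0 → -c-> u14
  u13 = 0 | b.0 → -b-> u15
  u14 = a.0 | 0 → -a-> u15
  u15 = 0 | 0 → deadlocked
Q's transition system — 16 states:
  v0 = c.(c.a.0 + (0\{a} + (0 + 0))) | d.(d.0 + a.b.0) → -c-> v1, -d-> v2
  v1 = (c.a.0 + (0\{a} + (0 + 0))) | d.(d.0 + a.b.0) → -c-> v3, -d-> v4
  v2 = c.(c.a.0 + (0\{a} + (0 + 0))) | (d.0 + a.b.0) → -a-> v5, -c-> v4, -d-> v6
  v3 = a.0 | d.(d.0 + a.b.0) → -a-> v7, -d-> v8
  v4 = (c.a.0 + (0\{a} + (0 + 0))) | (d.0 + a.b.0) → -a-> v9, -c-> v8, -d-> v10
  v5 = c.(c.a.0 + (0\{a} + (0 + 0))) | b.0 → -b-> v6, -c-> v9
  v6 = c.(c.a.0 + (0\{a} + (0 + 0))) | 0 → -c-> v10
  v7 = 0 | d.(d.0 + a.b.0) → -d-> v11
  v8 = a.0 | (d.0 + a.b.0) → -a-> v11, -a-> v12, -d-> v13
  v9 = (c.a.0 + (0\{a} + (0 + 0))) | b.0 → -b-> v10, -c-> v12
  v10 = (c.a.0 + (0\{a} + (0 + 0))) | 0 → -c-> v13
  v11 = 0 | (d.0 + a.b.0) → -a-> v14, -d-> v15
  v12 = a.0 | b.0 → -a-> v14, -b-> v13
  v13 = a.0 | 0 → -a-> v15
  v14 = 0 | b.0 → -b-> v15
  v15 = 0 | 0 → deadlocked
Executing ddb from P (initial set {u0}):
  step 1 (d): {u2}
  step 2 (d): {u5}
  step 3 (b): {u9}
  — P admits the full trace.
Executing ddb from Q (initial set {v0}):
  step 1 (d): {v2}
  step 2 (d): {v6}
  step 3 (b): no successor for Q

ddb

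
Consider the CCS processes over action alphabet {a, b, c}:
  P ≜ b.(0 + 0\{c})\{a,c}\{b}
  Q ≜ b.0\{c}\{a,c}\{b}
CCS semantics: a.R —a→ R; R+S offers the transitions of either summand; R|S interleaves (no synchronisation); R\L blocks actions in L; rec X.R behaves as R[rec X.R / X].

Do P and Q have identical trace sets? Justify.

traces(P) = traces(Q)

P's transition system — 2 states:
  s0 = b.(0 + 0\{c})\{a,c}\{b} :: =b=> s1
  s1 = (0 + 0\{c})\{a,c}\{b} :: stopped
Q's transition system — 2 states:
  t0 = b.0\{c}\{a,c}\{b} :: =b=> t1
  t1 = 0\{c}\{a,c}\{b} :: stopped
Coarsest stable partition (strong bisimilarity classes):
  B0 = {s0, t0}
  B1 = {s1, t1}
s0 ∈ B0, t0 ∈ B0 → same block
Bisimilar ⇒ trace-equivalent.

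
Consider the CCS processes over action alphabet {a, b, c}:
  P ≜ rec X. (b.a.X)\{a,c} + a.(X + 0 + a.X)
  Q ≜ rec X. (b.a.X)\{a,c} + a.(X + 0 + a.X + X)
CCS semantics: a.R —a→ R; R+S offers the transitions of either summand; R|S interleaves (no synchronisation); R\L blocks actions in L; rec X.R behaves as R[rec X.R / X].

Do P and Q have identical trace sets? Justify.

Reachable graph of P (3 states):
  p0 = rec X. (b.a.X)\{a,c} + a.(X + 0 + a.X) has moves ··a··> p1, ··b··> p2
  p1 = (rec X. (b.a.X)\{a,c} + a.(X + 0 + a.X)) + 0 + a.(rec X. (b.a.X)\{a,c} + a.(X + 0 + a.X)) has moves ··a··> p0, ··a··> p1, ··b··> p2
  p2 = (a.(rec X. (b.a.X)\{a,c} + a.(X + 0 + a.X)))\{a,c} has moves ·
Reachable graph of Q (3 states):
  q0 = rec X. (b.a.X)\{a,c} + a.(X + 0 + a.X + X) has moves ··a··> q1, ··b··> q2
  q1 = (rec X. (b.a.X)\{a,c} + a.(X + 0 + a.X + X)) + 0 + a.(rec X. (b.a.X)\{a,c} + a.(X + 0 + a.X + X)) + (rec X. (b.a.X)\{a,c} + a.(X + 0 + a.X + X)) has moves ··a··> q0, ··a··> q1, ··b··> q2
  q2 = (a.(rec X. (b.a.X)\{a,c} + a.(X + 0 + a.X + X)))\{a,c} has moves ·
Partition-refinement fixed point:
  B0 = {p0, p1, q0, q1}
  B1 = {p2, q2}
p0 ∈ B0, q0 ∈ B0 → same block
Bisimilar ⇒ trace-equivalent.

trace-equivalent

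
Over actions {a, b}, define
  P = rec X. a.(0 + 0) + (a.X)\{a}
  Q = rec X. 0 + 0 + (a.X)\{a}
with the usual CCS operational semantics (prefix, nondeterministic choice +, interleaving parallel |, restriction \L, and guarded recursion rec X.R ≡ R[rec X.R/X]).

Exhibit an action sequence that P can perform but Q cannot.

a

P's transition system — 2 states:
  s0 = rec X. a.(0 + 0) + (a.X)\{a} → —a→ s1
  s1 = 0 + 0 → ∅
Q's transition system — 1 states:
  t0 = rec X. 0 + 0 + (a.X)\{a} → ∅
Trace ⟨a⟩ through P, begin at {s0}:
  after a @ step 1: {s1}
  — P admits the full trace.
Trace ⟨a⟩ through Q, begin at {t0}:
  after a @ step 1: ∅  — Q cannot continue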